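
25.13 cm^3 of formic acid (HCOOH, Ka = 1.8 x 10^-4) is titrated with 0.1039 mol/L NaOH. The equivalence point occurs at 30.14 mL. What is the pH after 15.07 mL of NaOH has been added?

15.07 mL is exactly half the equivalence volume (30.14/2), i.e. the half-equivalence point.
There, n(HA) = n(A^-), so pH = pKa = -log(1.8 x 10^-4) = 3.74.

3.74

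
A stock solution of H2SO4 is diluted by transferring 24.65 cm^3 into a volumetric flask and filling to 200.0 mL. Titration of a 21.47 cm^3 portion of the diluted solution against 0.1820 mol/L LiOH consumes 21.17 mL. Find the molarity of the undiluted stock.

0.728 M

n(LiOH) = 0.1820 x 0.02117 = 0.003853 mol.
n(H2SO4) in the aliquot = 0.003853 x 1/2 = 0.001926 mol.
[diluted H2SO4] = 0.001926 / 0.02147 = 0.08973 M.
Dilution factor = 200.0/24.65 = 8.114, so [stock] = 0.08973 x 8.114 = 0.728 M.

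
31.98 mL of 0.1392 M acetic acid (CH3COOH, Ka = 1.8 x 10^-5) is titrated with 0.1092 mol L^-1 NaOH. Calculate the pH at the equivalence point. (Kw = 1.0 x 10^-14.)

8.77

n(CH3COOH) = 0.1392 x 0.03198 = 0.004452 mol; V(NaOH) at equivalence = 0.004452/0.1092 = 0.04077 L.
At equivalence all the acid is converted to CH3COO-; total volume = 0.03198 + 0.04077 = 0.07275 L, so [CH3COO-] = 0.004452/0.07275 = 0.06119 M.
Kb = Kw/Ka = 1.0e-14 / 1.8 x 10^-5 = 5.56e-10.
[OH^-] = sqrt(Kb x [CH3COO-]) = sqrt(5.56e-10 x 0.06119) = 5.83e-6 M.
pOH = 5.23, so pH = 14.00 - 5.23 = 8.77.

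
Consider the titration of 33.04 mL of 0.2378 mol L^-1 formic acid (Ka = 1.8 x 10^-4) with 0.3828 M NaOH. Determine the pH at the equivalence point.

8.46

n(HCOOH) = 0.2378 x 0.03304 = 0.007857 mol; V(NaOH) at equivalence = 0.007857/0.3828 = 0.02052 L.
At equivalence all the acid is converted to HCOO-; total volume = 0.03304 + 0.02052 = 0.05356 L, so [HCOO-] = 0.007857/0.05356 = 0.1467 M.
Kb = Kw/Ka = 1.0e-14 / 1.8 x 10^-4 = 5.56e-11.
[OH^-] = sqrt(Kb x [HCOO-]) = sqrt(5.56e-11 x 0.1467) = 2.85e-6 M.
pOH = 5.54, so pH = 14.00 - 5.54 = 8.46.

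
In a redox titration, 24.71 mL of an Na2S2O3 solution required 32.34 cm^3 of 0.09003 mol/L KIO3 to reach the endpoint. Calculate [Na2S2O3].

0.707 M

n(KIO3) = 0.09003 x 0.03234 = 0.002912 mol.
From the balanced equation, 1 mol KIO3 reacts with 6 mol Na2S2O3, so n(Na2S2O3) = 0.002912 x 6/1 = 0.01747 mol.
[Na2S2O3] = 0.01747 / 0.02471 L = 0.707 M.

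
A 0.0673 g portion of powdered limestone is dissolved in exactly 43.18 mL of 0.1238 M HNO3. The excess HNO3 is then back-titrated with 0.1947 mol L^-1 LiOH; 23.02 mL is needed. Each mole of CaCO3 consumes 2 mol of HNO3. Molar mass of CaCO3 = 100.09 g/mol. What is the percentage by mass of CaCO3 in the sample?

64.2%

Total n(HNO3) added = 0.1238 x 0.04318 = 0.005346 mol.
n(LiOH) used = 0.1947 x 0.02302 = 0.004482 mol, which equals the excess n(HNO3).
So n(HNO3) consumed by the sample = 0.005346 - 0.004482 = 0.0008637 mol.
n(CaCO3) = 0.0008637 / 2 = 0.0004318 mol.
mass CaCO3 = 0.0004318 x 100.09 = 0.04322 g, so %CaCO3 = 0.04322/0.0673 x 100 = 64.2%.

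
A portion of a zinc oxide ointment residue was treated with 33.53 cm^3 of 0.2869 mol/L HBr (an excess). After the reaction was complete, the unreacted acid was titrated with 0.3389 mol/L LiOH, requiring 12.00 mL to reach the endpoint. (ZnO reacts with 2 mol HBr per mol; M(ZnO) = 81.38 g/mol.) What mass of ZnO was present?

0.226 g

Total n(HBr) added = 0.2869 x 0.03353 = 0.009620 mol.
n(LiOH) used = 0.3389 x 0.01200 = 0.004067 mol, which equals the excess n(HBr).
So n(HBr) consumed by the sample = 0.009620 - 0.004067 = 0.005553 mol.
n(ZnO) = 0.005553 / 2 = 0.002776 mol.
mass = 0.002776 mol x 81.38 g/mol = 0.226 g.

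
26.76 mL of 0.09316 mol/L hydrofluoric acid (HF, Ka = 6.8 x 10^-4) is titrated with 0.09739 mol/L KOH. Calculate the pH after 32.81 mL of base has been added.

n(acid) = 0.09316 x 0.02676 = 0.002493 mol; n(KOH) added = 0.09739 x 0.03281 = 0.003195 mol.
Base is in excess by 0.003195 - 0.002493 = 0.0007024 mol in a total volume of 0.05957 L.
[OH^-] = 0.0007024/0.05957 = 0.01179 M, so pOH = 1.93 and pH = 14.00 - 1.93 = 12.07.

12.07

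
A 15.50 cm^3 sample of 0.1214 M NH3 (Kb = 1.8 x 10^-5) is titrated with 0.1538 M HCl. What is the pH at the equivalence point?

n(NH3) = 0.1214 x 0.01550 = 0.001882 mol; V(HCl) at equivalence = 0.001882/0.1538 = 0.01223 L.
At equivalence the base is fully converted to NH4+; total volume = 0.02773 L, so [NH4+] = 0.001882/0.02773 = 0.06785 M.
Ka(NH4+) = Kw/Kb = 1.0e-14 / 1.8 x 10^-5 = 5.56e-10.
[H^+] = sqrt(Ka x [NH4+]) = sqrt(5.56e-10 x 0.06785) = 6.14e-6 M.
pH = -log(6.14e-6) = 5.21.

5.21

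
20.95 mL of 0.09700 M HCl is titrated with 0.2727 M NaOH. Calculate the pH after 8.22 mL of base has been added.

11.86

n(acid) = 0.09700 x 0.02095 = 0.002032 mol; n(NaOH) added = 0.2727 x 0.008220 = 0.002242 mol.
Base is in excess by 0.002242 - 0.002032 = 0.0002094 mol in a total volume of 0.02917 L.
[OH^-] = 0.0002094/0.02917 = 0.007180 M, so pOH = 2.14 and pH = 14.00 - 2.14 = 11.86.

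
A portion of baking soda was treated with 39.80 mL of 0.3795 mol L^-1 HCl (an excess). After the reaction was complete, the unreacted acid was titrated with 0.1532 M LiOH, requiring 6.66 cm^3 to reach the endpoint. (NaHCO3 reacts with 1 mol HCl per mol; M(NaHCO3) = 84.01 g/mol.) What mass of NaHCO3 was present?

1.18 g

Total n(HCl) added = 0.3795 x 0.03980 = 0.01510 mol.
n(LiOH) used = 0.1532 x 0.006660 = 0.001020 mol, which equals the excess n(HCl).
So n(HCl) consumed by the sample = 0.01510 - 0.001020 = 0.01408 mol.
n(NaHCO3) = 0.01408 / 1 = 0.01408 mol.
mass = 0.01408 mol x 84.01 g/mol = 1.18 g.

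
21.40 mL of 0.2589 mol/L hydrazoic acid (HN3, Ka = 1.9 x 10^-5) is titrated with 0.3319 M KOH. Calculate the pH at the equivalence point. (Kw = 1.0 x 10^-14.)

8.94

n(HN3) = 0.2589 x 0.02140 = 0.005540 mol; V(KOH) at equivalence = 0.005540/0.3319 = 0.01669 L.
At equivalence all the acid is converted to N3-; total volume = 0.02140 + 0.01669 = 0.03809 L, so [N3-] = 0.005540/0.03809 = 0.1454 M.
Kb = Kw/Ka = 1.0e-14 / 1.9 x 10^-5 = 5.26e-10.
[OH^-] = sqrt(Kb x [N3-]) = sqrt(5.26e-10 x 0.1454) = 8.75e-6 M.
pOH = 5.06, so pH = 14.00 - 5.06 = 8.94.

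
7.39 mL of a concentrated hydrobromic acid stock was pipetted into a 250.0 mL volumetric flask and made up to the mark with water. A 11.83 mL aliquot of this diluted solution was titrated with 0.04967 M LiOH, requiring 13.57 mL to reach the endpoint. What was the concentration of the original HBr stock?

1.93 M

n(LiOH) = 0.04967 x 0.01357 = 0.0006740 mol.
n(HBr) in the aliquot = 0.0006740 mol.
[diluted HBr] = 0.0006740 / 0.01183 = 0.05698 M.
Dilution factor = 250.0/7.390 = 33.83, so [stock] = 0.05698 x 33.83 = 1.93 M.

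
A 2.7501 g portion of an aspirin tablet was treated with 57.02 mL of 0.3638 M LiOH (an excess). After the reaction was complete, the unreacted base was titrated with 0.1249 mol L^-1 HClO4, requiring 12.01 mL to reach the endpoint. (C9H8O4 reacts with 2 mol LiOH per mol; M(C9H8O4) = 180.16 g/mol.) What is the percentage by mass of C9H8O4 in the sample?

63.0%

Total n(LiOH) added = 0.3638 x 0.05702 = 0.02074 mol.
n(HClO4) used = 0.1249 x 0.01201 = 0.001500 mol, which equals the excess n(LiOH).
So n(LiOH) consumed by the sample = 0.02074 - 0.001500 = 0.01924 mol.
n(C9H8O4) = 0.01924 / 2 = 0.009622 mol.
mass C9H8O4 = 0.009622 x 180.16 = 1.733 g, so %C9H8O4 = 1.733/2.7501 x 100 = 63.0%.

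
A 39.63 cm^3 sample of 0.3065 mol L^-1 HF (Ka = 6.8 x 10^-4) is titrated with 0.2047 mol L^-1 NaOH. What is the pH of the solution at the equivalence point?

n(HF) = 0.3065 x 0.03963 = 0.01215 mol; V(NaOH) at equivalence = 0.01215/0.2047 = 0.05934 L.
At equivalence all the acid is converted to F-; total volume = 0.03963 + 0.05934 = 0.09897 L, so [F-] = 0.01215/0.09897 = 0.1227 M.
Kb = Kw/Ka = 1.0e-14 / 6.8 x 10^-4 = 1.47e-11.
[OH^-] = sqrt(Kb x [F-]) = sqrt(1.47e-11 x 0.1227) = 1.34e-6 M.
pOH = 5.87, so pH = 14.00 - 5.87 = 8.13.

8.13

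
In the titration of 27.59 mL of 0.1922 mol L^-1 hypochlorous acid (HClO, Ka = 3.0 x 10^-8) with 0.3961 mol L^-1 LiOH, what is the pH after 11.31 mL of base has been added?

Initial n(HClO) = 0.1922 x 0.02759 = 0.005303 mol.
n(LiOH) added = 0.3961 x 0.01131 = 0.004480 mol, converting that many moles of HClO to ClO-.
Remaining n(HClO) = 0.0008229 mol; n(ClO-) = 0.004480 mol.
By Henderson-Hasselbalch, pH = pKa + log([A^-]/[HA]) = 7.52 + log(0.004480/0.0008229) = 7.52 + (+0.74) = 8.26.

8.26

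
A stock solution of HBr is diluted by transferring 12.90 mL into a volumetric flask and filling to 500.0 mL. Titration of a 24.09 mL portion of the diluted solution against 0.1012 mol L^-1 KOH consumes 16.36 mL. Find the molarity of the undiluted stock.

2.66 M

n(KOH) = 0.1012 x 0.01636 = 0.001656 mol.
n(HBr) in the aliquot = 0.001656 mol.
[diluted HBr] = 0.001656 / 0.02409 = 0.06873 M.
Dilution factor = 500.0/12.90 = 38.76, so [stock] = 0.06873 x 38.76 = 2.66 M.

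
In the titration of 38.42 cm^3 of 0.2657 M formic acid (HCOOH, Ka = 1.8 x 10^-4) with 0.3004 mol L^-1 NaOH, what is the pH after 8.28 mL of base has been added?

3.25

Initial n(HCOOH) = 0.2657 x 0.03842 = 0.01021 mol.
n(NaOH) added = 0.3004 x 0.008280 = 0.002487 mol, converting that many moles of HCOOH to HCOO-.
Remaining n(HCOOH) = 0.007721 mol; n(HCOO-) = 0.002487 mol.
By Henderson-Hasselbalch, pH = pKa + log([A^-]/[HA]) = 3.74 + log(0.002487/0.007721) = 3.74 + (-0.49) = 3.25.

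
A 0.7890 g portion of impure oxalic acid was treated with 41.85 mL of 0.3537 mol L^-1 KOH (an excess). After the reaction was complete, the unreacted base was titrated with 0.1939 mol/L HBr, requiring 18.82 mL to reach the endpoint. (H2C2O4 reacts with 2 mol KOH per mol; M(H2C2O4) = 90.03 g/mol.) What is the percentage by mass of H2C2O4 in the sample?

Total n(KOH) added = 0.3537 x 0.04185 = 0.01480 mol.
n(HBr) used = 0.1939 x 0.01882 = 0.003649 mol, which equals the excess n(KOH).
So n(KOH) consumed by the sample = 0.01480 - 0.003649 = 0.01115 mol.
n(H2C2O4) = 0.01115 / 2 = 0.005577 mol.
mass H2C2O4 = 0.005577 x 90.03 = 0.5021 g, so %H2C2O4 = 0.5021/0.7890 x 100 = 63.6%.

63.6%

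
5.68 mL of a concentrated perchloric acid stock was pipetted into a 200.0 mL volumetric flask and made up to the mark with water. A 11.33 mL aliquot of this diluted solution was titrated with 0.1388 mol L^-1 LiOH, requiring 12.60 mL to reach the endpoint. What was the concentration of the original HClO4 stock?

n(LiOH) = 0.1388 x 0.01260 = 0.001749 mol.
n(HClO4) in the aliquot = 0.001749 mol.
[diluted HClO4] = 0.001749 / 0.01133 = 0.1544 M.
Dilution factor = 200.0/5.680 = 35.21, so [stock] = 0.1544 x 35.21 = 5.44 M.

5.44 M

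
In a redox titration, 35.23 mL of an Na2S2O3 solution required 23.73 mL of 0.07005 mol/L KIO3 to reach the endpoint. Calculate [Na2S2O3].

0.283 M

n(KIO3) = 0.07005 x 0.02373 = 0.001662 mol.
From the balanced equation, 1 mol KIO3 reacts with 6 mol Na2S2O3, so n(Na2S2O3) = 0.001662 x 6/1 = 0.009974 mol.
[Na2S2O3] = 0.009974 / 0.03523 L = 0.283 M.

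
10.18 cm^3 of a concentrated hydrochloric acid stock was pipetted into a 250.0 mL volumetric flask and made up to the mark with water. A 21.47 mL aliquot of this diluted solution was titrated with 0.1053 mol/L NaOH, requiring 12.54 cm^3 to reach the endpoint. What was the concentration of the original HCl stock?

n(NaOH) = 0.1053 x 0.01254 = 0.001320 mol.
n(HCl) in the aliquot = 0.001320 mol.
[diluted HCl] = 0.001320 / 0.02147 = 0.06150 M.
Dilution factor = 250.0/10.18 = 24.56, so [stock] = 0.06150 x 24.56 = 1.51 M.

1.51 M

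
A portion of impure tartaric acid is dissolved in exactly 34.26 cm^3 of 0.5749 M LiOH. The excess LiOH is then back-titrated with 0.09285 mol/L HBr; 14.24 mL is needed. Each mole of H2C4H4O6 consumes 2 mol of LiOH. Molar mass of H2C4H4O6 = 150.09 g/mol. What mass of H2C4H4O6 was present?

Total n(LiOH) added = 0.5749 x 0.03426 = 0.01970 mol.
n(HBr) used = 0.09285 x 0.01424 = 0.001322 mol, which equals the excess n(LiOH).
So n(LiOH) consumed by the sample = 0.01970 - 0.001322 = 0.01837 mol.
n(H2C4H4O6) = 0.01837 / 2 = 0.009187 mol.
mass = 0.009187 mol x 150.09 g/mol = 1.38 g.

1.38 g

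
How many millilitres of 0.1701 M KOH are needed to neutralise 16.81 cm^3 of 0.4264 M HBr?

42.1 mL

n(HBr) = 0.4264 mol/L x 0.01681 L = 0.007168 mol.
At equivalence n(KOH) = n(HBr) = 0.007168 mol.
V(KOH) = 0.007168 / 0.1701 = 0.04214 L = 42.1 mL.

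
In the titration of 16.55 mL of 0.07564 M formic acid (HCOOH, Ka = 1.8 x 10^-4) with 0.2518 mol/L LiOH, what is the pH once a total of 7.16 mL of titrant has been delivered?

n(acid) = 0.07564 x 0.01655 = 0.001252 mol; n(LiOH) added = 0.2518 x 0.007160 = 0.001803 mol.
Base is in excess by 0.001803 - 0.001252 = 0.0005510 mol in a total volume of 0.02371 L.
[OH^-] = 0.0005510/0.02371 = 0.02324 M, so pOH = 1.63 and pH = 14.00 - 1.63 = 12.37.

12.37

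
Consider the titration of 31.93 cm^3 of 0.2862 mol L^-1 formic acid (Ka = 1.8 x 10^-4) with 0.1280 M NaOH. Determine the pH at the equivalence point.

n(HCOOH) = 0.2862 x 0.03193 = 0.009138 mol; V(NaOH) at equivalence = 0.009138/0.1280 = 0.07139 L.
At equivalence all the acid is converted to HCOO-; total volume = 0.03193 + 0.07139 = 0.1033 L, so [HCOO-] = 0.009138/0.1033 = 0.08844 M.
Kb = Kw/Ka = 1.0e-14 / 1.8 x 10^-4 = 5.56e-11.
[OH^-] = sqrt(Kb x [HCOO-]) = sqrt(5.56e-11 x 0.08844) = 2.22e-6 M.
pOH = 5.65, so pH = 14.00 - 5.65 = 8.35.

8.35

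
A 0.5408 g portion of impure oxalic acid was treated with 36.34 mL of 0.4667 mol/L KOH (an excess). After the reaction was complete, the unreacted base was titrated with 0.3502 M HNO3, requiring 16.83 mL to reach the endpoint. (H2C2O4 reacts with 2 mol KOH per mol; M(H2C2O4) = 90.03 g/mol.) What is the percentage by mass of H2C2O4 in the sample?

92.1%

Total n(KOH) added = 0.4667 x 0.03634 = 0.01696 mol.
n(HNO3) used = 0.3502 x 0.01683 = 0.005894 mol, which equals the excess n(KOH).
So n(KOH) consumed by the sample = 0.01696 - 0.005894 = 0.01107 mol.
n(H2C2O4) = 0.01107 / 2 = 0.005533 mol.
mass H2C2O4 = 0.005533 x 90.03 = 0.4981 g, so %H2C2O4 = 0.4981/0.5408 x 100 = 92.1%.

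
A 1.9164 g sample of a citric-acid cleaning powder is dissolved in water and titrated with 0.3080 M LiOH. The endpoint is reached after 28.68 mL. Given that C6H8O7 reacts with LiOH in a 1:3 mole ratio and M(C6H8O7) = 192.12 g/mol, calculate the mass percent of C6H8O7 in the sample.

n(LiOH) = 0.3080 x 0.02868 = 0.008833 mol.
n(C6H8O7) = 0.008833 / 3 = 0.002944 mol.
mass of C6H8O7 = 0.002944 x 192.12 = 0.5657 g.
% purity = 0.5657 / 1.9164 x 100 = 29.5%.

29.5%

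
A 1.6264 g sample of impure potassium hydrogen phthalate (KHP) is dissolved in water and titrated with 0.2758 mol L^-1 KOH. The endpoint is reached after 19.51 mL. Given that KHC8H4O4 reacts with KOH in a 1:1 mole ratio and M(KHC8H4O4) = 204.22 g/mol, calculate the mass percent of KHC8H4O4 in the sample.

n(KOH) = 0.2758 x 0.01951 = 0.005381 mol.
n(KHC8H4O4) = 0.005381 / 1 = 0.005381 mol.
mass of KHC8H4O4 = 0.005381 x 204.22 = 1.099 g.
% purity = 1.099 / 1.6264 x 100 = 67.6%.

67.6%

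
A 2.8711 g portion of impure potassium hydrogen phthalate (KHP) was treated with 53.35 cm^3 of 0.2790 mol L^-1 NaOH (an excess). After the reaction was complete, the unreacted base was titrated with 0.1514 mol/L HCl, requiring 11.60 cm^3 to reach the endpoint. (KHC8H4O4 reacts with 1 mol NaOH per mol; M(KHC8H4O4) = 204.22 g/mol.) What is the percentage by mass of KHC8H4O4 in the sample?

93.4%

Total n(NaOH) added = 0.2790 x 0.05335 = 0.01488 mol.
n(HCl) used = 0.1514 x 0.01160 = 0.001756 mol, which equals the excess n(NaOH).
So n(NaOH) consumed by the sample = 0.01488 - 0.001756 = 0.01313 mol.
n(KHC8H4O4) = 0.01313 / 1 = 0.01313 mol.
mass KHC8H4O4 = 0.01313 x 204.22 = 2.681 g, so %KHC8H4O4 = 2.681/2.8711 x 100 = 93.4%.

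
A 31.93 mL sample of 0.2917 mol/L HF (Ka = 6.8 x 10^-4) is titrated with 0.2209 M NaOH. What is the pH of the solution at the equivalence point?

8.13

n(HF) = 0.2917 x 0.03193 = 0.009314 mol; V(NaOH) at equivalence = 0.009314/0.2209 = 0.04216 L.
At equivalence all the acid is converted to F-; total volume = 0.03193 + 0.04216 = 0.07409 L, so [F-] = 0.009314/0.07409 = 0.1257 M.
Kb = Kw/Ka = 1.0e-14 / 6.8 x 10^-4 = 1.47e-11.
[OH^-] = sqrt(Kb x [F-]) = sqrt(1.47e-11 x 0.1257) = 1.36e-6 M.
pOH = 5.87, so pH = 14.00 - 5.87 = 8.13.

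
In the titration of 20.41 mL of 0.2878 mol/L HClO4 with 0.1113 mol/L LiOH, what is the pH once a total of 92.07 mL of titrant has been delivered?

n(acid) = 0.2878 x 0.02041 = 0.005874 mol; n(LiOH) added = 0.1113 x 0.09207 = 0.01025 mol.
Base is in excess by 0.01025 - 0.005874 = 0.004373 mol in a total volume of 0.1125 L.
[OH^-] = 0.004373/0.1125 = 0.03888 M, so pOH = 1.41 and pH = 14.00 - 1.41 = 12.59.

12.59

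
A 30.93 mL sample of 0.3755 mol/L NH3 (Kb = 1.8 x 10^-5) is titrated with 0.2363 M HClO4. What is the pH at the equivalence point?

n(NH3) = 0.3755 x 0.03093 = 0.01161 mol; V(HClO4) at equivalence = 0.01161/0.2363 = 0.04915 L.
At equivalence the base is fully converted to NH4+; total volume = 0.08008 L, so [NH4+] = 0.01161/0.08008 = 0.1450 M.
Ka(NH4+) = Kw/Kb = 1.0e-14 / 1.8 x 10^-5 = 5.56e-10.
[H^+] = sqrt(Ka x [NH4+]) = sqrt(5.56e-10 x 0.1450) = 8.98e-6 M.
pH = -log(8.98e-6) = 5.05.

5.05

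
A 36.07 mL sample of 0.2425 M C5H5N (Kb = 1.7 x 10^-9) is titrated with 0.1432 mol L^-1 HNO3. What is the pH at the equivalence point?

3.14

n(C5H5N) = 0.2425 x 0.03607 = 0.008747 mol; V(HNO3) at equivalence = 0.008747/0.1432 = 0.06108 L.
At equivalence the base is fully converted to C5H5NH+; total volume = 0.09715 L, so [C5H5NH+] = 0.008747/0.09715 = 0.09003 M.
Ka(C5H5NH+) = Kw/Kb = 1.0e-14 / 1.7 x 10^-9 = 5.88e-6.
[H^+] = sqrt(Ka x [C5H5NH+]) = sqrt(5.88e-6 x 0.09003) = 0.000728 M.
pH = -log(0.000728) = 3.14.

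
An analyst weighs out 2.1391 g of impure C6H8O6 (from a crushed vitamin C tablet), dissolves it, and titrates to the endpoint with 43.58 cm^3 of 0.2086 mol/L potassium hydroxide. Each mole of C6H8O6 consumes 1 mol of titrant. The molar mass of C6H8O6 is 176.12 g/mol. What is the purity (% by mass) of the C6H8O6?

74.8%

n(KOH) = 0.2086 x 0.04358 = 0.009091 mol.
n(C6H8O6) = 0.009091 / 1 = 0.009091 mol.
mass of C6H8O6 = 0.009091 x 176.12 = 1.601 g.
% purity = 1.601 / 2.1391 x 100 = 74.8%.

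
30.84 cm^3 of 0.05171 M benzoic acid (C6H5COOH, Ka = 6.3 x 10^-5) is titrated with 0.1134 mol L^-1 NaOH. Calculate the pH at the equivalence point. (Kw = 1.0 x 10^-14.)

n(C6H5COOH) = 0.05171 x 0.03084 = 0.001595 mol; V(NaOH) at equivalence = 0.001595/0.1134 = 0.01406 L.
At equivalence all the acid is converted to C6H5COO-; total volume = 0.03084 + 0.01406 = 0.04490 L, so [C6H5COO-] = 0.001595/0.04490 = 0.03552 M.
Kb = Kw/Ka = 1.0e-14 / 6.3 x 10^-5 = 1.59e-10.
[OH^-] = sqrt(Kb x [C6H5COO-]) = sqrt(1.59e-10 x 0.03552) = 2.37e-6 M.
pOH = 5.62, so pH = 14.00 - 5.62 = 8.38.

8.38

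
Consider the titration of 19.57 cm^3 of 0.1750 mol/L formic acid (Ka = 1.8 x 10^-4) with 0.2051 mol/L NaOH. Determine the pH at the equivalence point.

8.36

n(HCOOH) = 0.1750 x 0.01957 = 0.003425 mol; V(NaOH) at equivalence = 0.003425/0.2051 = 0.01670 L.
At equivalence all the acid is converted to HCOO-; total volume = 0.01957 + 0.01670 = 0.03627 L, so [HCOO-] = 0.003425/0.03627 = 0.09443 M.
Kb = Kw/Ka = 1.0e-14 / 1.8 x 10^-4 = 5.56e-11.
[OH^-] = sqrt(Kb x [HCOO-]) = sqrt(5.56e-11 x 0.09443) = 2.29e-6 M.
pOH = 5.64, so pH = 14.00 - 5.64 = 8.36.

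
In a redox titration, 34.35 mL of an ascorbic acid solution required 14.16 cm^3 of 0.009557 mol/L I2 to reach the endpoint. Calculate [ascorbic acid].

0.00394 M

n(I2) = 0.009557 x 0.01416 = 0.0001353 mol.
From the balanced equation, 1 mol I2 reacts with 1 mol ascorbic acid, so n(ascorbic acid) = 0.0001353 x 1/1 = 0.0001353 mol.
[ascorbic acid] = 0.0001353 / 0.03435 L = 0.00394 M.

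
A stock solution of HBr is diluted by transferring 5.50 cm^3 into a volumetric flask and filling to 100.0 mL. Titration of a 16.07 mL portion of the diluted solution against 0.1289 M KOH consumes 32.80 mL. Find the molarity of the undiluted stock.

4.78 M

n(KOH) = 0.1289 x 0.03280 = 0.004228 mol.
n(HBr) in the aliquot = 0.004228 mol.
[diluted HBr] = 0.004228 / 0.01607 = 0.2631 M.
Dilution factor = 100.0/5.500 = 18.18, so [stock] = 0.2631 x 18.18 = 4.78 M.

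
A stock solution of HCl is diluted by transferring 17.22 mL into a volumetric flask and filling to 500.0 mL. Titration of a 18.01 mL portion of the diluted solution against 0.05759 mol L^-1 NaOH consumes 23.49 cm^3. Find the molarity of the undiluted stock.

2.18 M

n(NaOH) = 0.05759 x 0.02349 = 0.001353 mol.
n(HCl) in the aliquot = 0.001353 mol.
[diluted HCl] = 0.001353 / 0.01801 = 0.07511 M.
Dilution factor = 500.0/17.22 = 29.04, so [stock] = 0.07511 x 29.04 = 2.18 M.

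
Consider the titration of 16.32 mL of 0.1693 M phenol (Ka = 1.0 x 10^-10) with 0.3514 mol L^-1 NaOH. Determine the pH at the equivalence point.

n(C6H5OH) = 0.1693 x 0.01632 = 0.002763 mol; V(NaOH) at equivalence = 0.002763/0.3514 = 0.007863 L.
At equivalence all the acid is converted to C6H5O-; total volume = 0.01632 + 0.007863 = 0.02418 L, so [C6H5O-] = 0.002763/0.02418 = 0.1143 M.
Kb = Kw/Ka = 1.0e-14 / 1.0 x 10^-10 = 0.000100.
[OH^-] = sqrt(Kb x [C6H5O-]) = sqrt(0.000100 x 0.1143) = 0.00338 M.
pOH = 2.47, so pH = 14.00 - 2.47 = 11.53.

11.53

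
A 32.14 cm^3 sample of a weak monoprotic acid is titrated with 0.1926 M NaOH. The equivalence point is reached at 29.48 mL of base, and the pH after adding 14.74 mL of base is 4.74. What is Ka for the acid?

14.74 mL is half of the equivalence volume, so this is the half-equivalence point where [HA] = [A^-].
At half-equivalence pH = pKa, so pKa = 4.74.
Ka = 10^(-4.74) = 1.8 x 10^-5.

1.8 x 10^-5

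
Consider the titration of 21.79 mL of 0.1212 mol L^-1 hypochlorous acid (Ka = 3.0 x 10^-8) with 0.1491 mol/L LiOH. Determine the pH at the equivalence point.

10.17

n(HClO) = 0.1212 x 0.02179 = 0.002641 mol; V(LiOH) at equivalence = 0.002641/0.1491 = 0.01771 L.
At equivalence all the acid is converted to ClO-; total volume = 0.02179 + 0.01771 = 0.03950 L, so [ClO-] = 0.002641/0.03950 = 0.06686 M.
Kb = Kw/Ka = 1.0e-14 / 3.0 x 10^-8 = 3.33e-7.
[OH^-] = sqrt(Kb x [ClO-]) = sqrt(3.33e-7 x 0.06686) = 0.000149 M.
pOH = 3.83, so pH = 14.00 - 3.83 = 10.17.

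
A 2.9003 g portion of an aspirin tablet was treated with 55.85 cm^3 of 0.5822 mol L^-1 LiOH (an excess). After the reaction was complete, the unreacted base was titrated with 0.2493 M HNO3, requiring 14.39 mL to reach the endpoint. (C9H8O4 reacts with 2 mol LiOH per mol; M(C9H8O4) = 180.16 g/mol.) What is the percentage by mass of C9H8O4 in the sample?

89.8%

Total n(LiOH) added = 0.5822 x 0.05585 = 0.03252 mol.
n(HNO3) used = 0.2493 x 0.01439 = 0.003587 mol, which equals the excess n(LiOH).
So n(LiOH) consumed by the sample = 0.03252 - 0.003587 = 0.02893 mol.
n(C9H8O4) = 0.02893 / 2 = 0.01446 mol.
mass C9H8O4 = 0.01446 x 180.16 = 2.606 g, so %C9H8O4 = 2.606/2.9003 x 100 = 89.8%.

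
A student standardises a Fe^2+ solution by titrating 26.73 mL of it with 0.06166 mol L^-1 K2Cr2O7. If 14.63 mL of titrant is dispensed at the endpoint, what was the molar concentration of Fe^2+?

n(K2Cr2O7) = 0.06166 x 0.01463 = 0.0009021 mol.
From the balanced equation, 1 mol K2Cr2O7 reacts with 6 mol Fe^2+, so n(Fe^2+) = 0.0009021 x 6/1 = 0.005413 mol.
[Fe^2+] = 0.005413 / 0.02673 L = 0.202 M.

0.202 M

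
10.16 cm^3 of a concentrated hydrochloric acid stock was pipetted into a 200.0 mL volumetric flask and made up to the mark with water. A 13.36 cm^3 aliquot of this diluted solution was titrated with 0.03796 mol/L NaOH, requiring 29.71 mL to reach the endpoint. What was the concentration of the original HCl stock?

1.66 M

n(NaOH) = 0.03796 x 0.02971 = 0.001128 mol.
n(HCl) in the aliquot = 0.001128 mol.
[diluted HCl] = 0.001128 / 0.01336 = 0.08442 M.
Dilution factor = 200.0/10.16 = 19.69, so [stock] = 0.08442 x 19.69 = 1.66 M.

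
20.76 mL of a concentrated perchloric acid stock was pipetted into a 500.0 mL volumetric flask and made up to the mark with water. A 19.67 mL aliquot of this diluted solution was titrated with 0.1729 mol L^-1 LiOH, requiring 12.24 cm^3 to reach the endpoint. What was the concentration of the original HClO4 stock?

n(LiOH) = 0.1729 x 0.01224 = 0.002116 mol.
n(HClO4) in the aliquot = 0.002116 mol.
[diluted HClO4] = 0.002116 / 0.01967 = 0.1076 M.
Dilution factor = 500.0/20.76 = 24.08, so [stock] = 0.1076 x 24.08 = 2.59 M.

2.59 M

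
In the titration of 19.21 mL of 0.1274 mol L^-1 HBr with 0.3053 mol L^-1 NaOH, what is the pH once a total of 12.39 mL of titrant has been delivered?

12.63

n(acid) = 0.1274 x 0.01921 = 0.002447 mol; n(NaOH) added = 0.3053 x 0.01239 = 0.003783 mol.
Base is in excess by 0.003783 - 0.002447 = 0.001335 mol in a total volume of 0.03160 L.
[OH^-] = 0.001335/0.03160 = 0.04226 M, so pOH = 1.37 and pH = 14.00 - 1.37 = 12.63.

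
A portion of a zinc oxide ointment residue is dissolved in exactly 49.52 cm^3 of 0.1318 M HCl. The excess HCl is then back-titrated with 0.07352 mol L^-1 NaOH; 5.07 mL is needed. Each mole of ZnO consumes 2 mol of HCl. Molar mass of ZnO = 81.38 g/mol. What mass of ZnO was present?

Total n(HCl) added = 0.1318 x 0.04952 = 0.006527 mol.
n(NaOH) used = 0.07352 x 0.005070 = 0.0003727 mol, which equals the excess n(HCl).
So n(HCl) consumed by the sample = 0.006527 - 0.0003727 = 0.006154 mol.
n(ZnO) = 0.006154 / 2 = 0.003077 mol.
mass = 0.003077 mol x 81.38 g/mol = 0.250 g.

0.250 g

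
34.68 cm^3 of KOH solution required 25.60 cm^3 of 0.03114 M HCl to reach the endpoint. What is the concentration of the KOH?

n(HCl) delivered = 0.03114 x 0.02560 = 0.0007972 mol.
For a 1:1 reaction, n(KOH) = 0.0007972 mol.
[KOH] = 0.0007972 mol / 0.03468 L = 0.0230 M.

0.0230 M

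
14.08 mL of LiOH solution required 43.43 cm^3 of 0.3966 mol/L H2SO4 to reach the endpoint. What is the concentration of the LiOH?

2.45 M

n(H2SO4) delivered = 0.3966 x 0.04343 = 0.01722 mol.
The reaction is 2 LiOH + 1 H2SO4, so n(LiOH) = 0.01722 x 2/1 = 0.03445 mol.
[LiOH] = 0.03445 mol / 0.01408 L = 2.45 M.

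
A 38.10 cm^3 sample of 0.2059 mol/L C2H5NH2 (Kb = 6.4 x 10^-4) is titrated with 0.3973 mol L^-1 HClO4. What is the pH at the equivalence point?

5.84

n(C2H5NH2) = 0.2059 x 0.03810 = 0.007845 mol; V(HClO4) at equivalence = 0.007845/0.3973 = 0.01975 L.
At equivalence the base is fully converted to C2H5NH3+; total volume = 0.05785 L, so [C2H5NH3+] = 0.007845/0.05785 = 0.1356 M.
Ka(C2H5NH3+) = Kw/Kb = 1.0e-14 / 6.4 x 10^-4 = 1.56e-11.
[H^+] = sqrt(Ka x [C2H5NH3+]) = sqrt(1.56e-11 x 0.1356) = 1.46e-6 M.
pH = -log(1.46e-6) = 5.84.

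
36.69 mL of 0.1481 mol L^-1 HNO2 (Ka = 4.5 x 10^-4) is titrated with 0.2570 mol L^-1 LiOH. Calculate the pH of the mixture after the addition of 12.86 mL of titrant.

Initial n(HNO2) = 0.1481 x 0.03669 = 0.005434 mol.
n(LiOH) added = 0.2570 x 0.01286 = 0.003305 mol, converting that many moles of HNO2 to NO2-.
Remaining n(HNO2) = 0.002129 mol; n(NO2-) = 0.003305 mol.
By Henderson-Hasselbalch, pH = pKa + log([A^-]/[HA]) = 3.35 + log(0.003305/0.002129) = 3.35 + (+0.19) = 3.54.

3.54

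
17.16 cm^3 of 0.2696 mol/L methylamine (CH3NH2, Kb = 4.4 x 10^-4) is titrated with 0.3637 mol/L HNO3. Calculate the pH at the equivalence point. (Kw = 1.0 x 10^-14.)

5.73

n(CH3NH2) = 0.2696 x 0.01716 = 0.004626 mol; V(HNO3) at equivalence = 0.004626/0.3637 = 0.01272 L.
At equivalence the base is fully converted to CH3NH3+; total volume = 0.02988 L, so [CH3NH3+] = 0.004626/0.02988 = 0.1548 M.
Ka(CH3NH3+) = Kw/Kb = 1.0e-14 / 4.4 x 10^-4 = 2.27e-11.
[H^+] = sqrt(Ka x [CH3NH3+]) = sqrt(2.27e-11 x 0.1548) = 1.88e-6 M.
pH = -log(1.88e-6) = 5.73.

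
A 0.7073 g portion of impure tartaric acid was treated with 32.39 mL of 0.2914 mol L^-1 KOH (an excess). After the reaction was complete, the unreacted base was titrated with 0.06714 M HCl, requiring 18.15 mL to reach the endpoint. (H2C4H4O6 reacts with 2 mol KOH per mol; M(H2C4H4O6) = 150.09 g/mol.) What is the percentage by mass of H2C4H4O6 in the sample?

Total n(KOH) added = 0.2914 x 0.03239 = 0.009438 mol.
n(HCl) used = 0.06714 x 0.01815 = 0.001219 mol, which equals the excess n(KOH).
So n(KOH) consumed by the sample = 0.009438 - 0.001219 = 0.008220 mol.
n(H2C4H4O6) = 0.008220 / 2 = 0.004110 mol.
mass H2C4H4O6 = 0.004110 x 150.09 = 0.6169 g, so %H2C4H4O6 = 0.6169/0.7073 x 100 = 87.2%.

87.2%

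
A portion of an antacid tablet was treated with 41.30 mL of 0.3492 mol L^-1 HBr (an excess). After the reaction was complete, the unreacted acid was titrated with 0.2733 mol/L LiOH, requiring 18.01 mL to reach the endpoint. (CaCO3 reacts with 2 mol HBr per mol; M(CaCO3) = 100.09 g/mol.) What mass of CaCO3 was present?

Total n(HBr) added = 0.3492 x 0.04130 = 0.01442 mol.
n(LiOH) used = 0.2733 x 0.01801 = 0.004922 mol, which equals the excess n(HBr).
So n(HBr) consumed by the sample = 0.01442 - 0.004922 = 0.009500 mol.
n(CaCO3) = 0.009500 / 2 = 0.004750 mol.
mass = 0.004750 mol x 100.09 g/mol = 0.475 g.

0.475 g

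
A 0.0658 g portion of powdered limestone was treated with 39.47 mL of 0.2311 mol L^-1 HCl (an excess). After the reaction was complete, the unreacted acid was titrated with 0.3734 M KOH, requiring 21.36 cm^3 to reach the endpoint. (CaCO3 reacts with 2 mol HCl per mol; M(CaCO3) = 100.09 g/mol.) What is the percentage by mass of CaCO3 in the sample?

Total n(HCl) added = 0.2311 x 0.03947 = 0.009122 mol.
n(KOH) used = 0.3734 x 0.02136 = 0.007976 mol, which equals the excess n(HCl).
So n(HCl) consumed by the sample = 0.009122 - 0.007976 = 0.001146 mol.
n(CaCO3) = 0.001146 / 2 = 0.0005728 mol.
mass CaCO3 = 0.0005728 x 100.09 = 0.05734 g, so %CaCO3 = 0.05734/0.0658 x 100 = 87.1%.

87.1%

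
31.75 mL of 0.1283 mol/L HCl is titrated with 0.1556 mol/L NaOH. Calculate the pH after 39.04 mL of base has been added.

12.45

n(acid) = 0.1283 x 0.03175 = 0.004074 mol; n(NaOH) added = 0.1556 x 0.03904 = 0.006075 mol.
Base is in excess by 0.006075 - 0.004074 = 0.002001 mol in a total volume of 0.07079 L.
[OH^-] = 0.002001/0.07079 = 0.02827 M, so pOH = 1.55 and pH = 14.00 - 1.55 = 12.45.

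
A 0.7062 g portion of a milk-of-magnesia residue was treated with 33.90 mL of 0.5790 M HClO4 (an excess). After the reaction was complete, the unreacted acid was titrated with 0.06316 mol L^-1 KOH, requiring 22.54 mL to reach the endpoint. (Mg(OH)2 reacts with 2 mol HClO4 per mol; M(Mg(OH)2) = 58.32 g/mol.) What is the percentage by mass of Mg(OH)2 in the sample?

75.2%

Total n(HClO4) added = 0.5790 x 0.03390 = 0.01963 mol.
n(KOH) used = 0.06316 x 0.02254 = 0.001424 mol, which equals the excess n(HClO4).
So n(HClO4) consumed by the sample = 0.01963 - 0.001424 = 0.01820 mol.
n(Mg(OH)2) = 0.01820 / 2 = 0.009102 mol.
mass Mg(OH)2 = 0.009102 x 58.32 = 0.5308 g, so %Mg(OH)2 = 0.5308/0.7062 x 100 = 75.2%.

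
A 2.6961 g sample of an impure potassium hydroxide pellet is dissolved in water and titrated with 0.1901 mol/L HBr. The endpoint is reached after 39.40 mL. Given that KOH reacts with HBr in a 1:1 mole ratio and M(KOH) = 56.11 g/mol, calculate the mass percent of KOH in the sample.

n(HBr) = 0.1901 x 0.03940 = 0.007490 mol.
n(KOH) = 0.007490 / 1 = 0.007490 mol.
mass of KOH = 0.007490 x 56.11 = 0.4203 g.
% purity = 0.4203 / 2.6961 x 100 = 15.6%.

15.6%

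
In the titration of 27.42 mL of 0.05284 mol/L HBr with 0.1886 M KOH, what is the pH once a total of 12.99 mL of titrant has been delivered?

12.39

n(acid) = 0.05284 x 0.02742 = 0.001449 mol; n(KOH) added = 0.1886 x 0.01299 = 0.002450 mol.
Base is in excess by 0.002450 - 0.001449 = 0.001001 mol in a total volume of 0.04041 L.
[OH^-] = 0.001001/0.04041 = 0.02477 M, so pOH = 1.61 and pH = 14.00 - 1.61 = 12.39.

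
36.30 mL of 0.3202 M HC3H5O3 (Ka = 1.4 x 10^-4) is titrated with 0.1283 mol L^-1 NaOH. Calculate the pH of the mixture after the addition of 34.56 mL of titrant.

Initial n(HC3H5O3) = 0.3202 x 0.03630 = 0.01162 mol.
n(NaOH) added = 0.1283 x 0.03456 = 0.004434 mol, converting that many moles of HC3H5O3 to C3H5O3-.
Remaining n(HC3H5O3) = 0.007189 mol; n(C3H5O3-) = 0.004434 mol.
By Henderson-Hasselbalch, pH = pKa + log([A^-]/[HA]) = 3.85 + log(0.004434/0.007189) = 3.85 + (-0.21) = 3.64.

3.64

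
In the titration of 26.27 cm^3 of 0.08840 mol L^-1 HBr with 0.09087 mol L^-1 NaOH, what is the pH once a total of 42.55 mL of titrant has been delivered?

n(acid) = 0.08840 x 0.02627 = 0.002322 mol; n(NaOH) added = 0.09087 x 0.04255 = 0.003867 mol.
Base is in excess by 0.003867 - 0.002322 = 0.001544 mol in a total volume of 0.06882 L.
[OH^-] = 0.001544/0.06882 = 0.02244 M, so pOH = 1.65 and pH = 14.00 - 1.65 = 12.35.

12.35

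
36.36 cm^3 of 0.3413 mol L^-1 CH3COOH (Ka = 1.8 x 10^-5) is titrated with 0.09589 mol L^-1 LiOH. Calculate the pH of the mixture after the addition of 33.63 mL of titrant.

4.29

Initial n(CH3COOH) = 0.3413 x 0.03636 = 0.01241 mol.
n(LiOH) added = 0.09589 x 0.03363 = 0.003225 mol, converting that many moles of CH3COOH to CH3COO-.
Remaining n(CH3COOH) = 0.009185 mol; n(CH3COO-) = 0.003225 mol.
By Henderson-Hasselbalch, pH = pKa + log([A^-]/[HA]) = 4.74 + log(0.003225/0.009185) = 4.74 + (-0.45) = 4.29.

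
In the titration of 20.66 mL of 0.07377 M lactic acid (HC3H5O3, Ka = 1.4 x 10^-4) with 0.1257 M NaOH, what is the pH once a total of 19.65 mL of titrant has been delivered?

n(acid) = 0.07377 x 0.02066 = 0.001524 mol; n(NaOH) added = 0.1257 x 0.01965 = 0.002470 mol.
Base is in excess by 0.002470 - 0.001524 = 0.0009459 mol in a total volume of 0.04031 L.
[OH^-] = 0.0009459/0.04031 = 0.02347 M, so pOH = 1.63 and pH = 14.00 - 1.63 = 12.37.

12.37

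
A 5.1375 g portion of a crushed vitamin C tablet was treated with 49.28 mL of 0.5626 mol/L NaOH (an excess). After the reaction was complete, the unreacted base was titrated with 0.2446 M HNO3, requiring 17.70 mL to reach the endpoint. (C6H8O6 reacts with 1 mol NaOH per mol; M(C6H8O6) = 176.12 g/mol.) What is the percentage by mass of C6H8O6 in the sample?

80.2%

Total n(NaOH) added = 0.5626 x 0.04928 = 0.02772 mol.
n(HNO3) used = 0.2446 x 0.01770 = 0.004329 mol, which equals the excess n(NaOH).
So n(NaOH) consumed by the sample = 0.02772 - 0.004329 = 0.02340 mol.
n(C6H8O6) = 0.02340 / 1 = 0.02340 mol.
mass C6H8O6 = 0.02340 x 176.12 = 4.120 g, so %C6H8O6 = 4.120/5.1375 x 100 = 80.2%.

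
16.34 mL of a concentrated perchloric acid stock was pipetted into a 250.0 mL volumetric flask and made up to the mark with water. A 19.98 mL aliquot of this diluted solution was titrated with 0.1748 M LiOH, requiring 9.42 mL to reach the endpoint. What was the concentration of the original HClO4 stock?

n(LiOH) = 0.1748 x 0.009420 = 0.001647 mol.
n(HClO4) in the aliquot = 0.001647 mol.
[diluted HClO4] = 0.001647 / 0.01998 = 0.08241 M.
Dilution factor = 250.0/16.34 = 15.30, so [stock] = 0.08241 x 15.30 = 1.26 M.

1.26 M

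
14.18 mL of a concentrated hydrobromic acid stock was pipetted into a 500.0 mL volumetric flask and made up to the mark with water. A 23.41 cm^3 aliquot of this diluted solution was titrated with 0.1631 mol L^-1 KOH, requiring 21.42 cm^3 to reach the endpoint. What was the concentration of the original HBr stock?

5.26 M

n(KOH) = 0.1631 x 0.02142 = 0.003494 mol.
n(HBr) in the aliquot = 0.003494 mol.
[diluted HBr] = 0.003494 / 0.02341 = 0.1492 M.
Dilution factor = 500.0/14.18 = 35.26, so [stock] = 0.1492 x 35.26 = 5.26 M.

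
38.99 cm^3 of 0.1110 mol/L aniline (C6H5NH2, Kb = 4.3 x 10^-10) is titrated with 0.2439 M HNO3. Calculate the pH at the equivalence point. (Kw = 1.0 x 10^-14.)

n(C6H5NH2) = 0.1110 x 0.03899 = 0.004328 mol; V(HNO3) at equivalence = 0.004328/0.2439 = 0.01774 L.
At equivalence the base is fully converted to C6H5NH3+; total volume = 0.05673 L, so [C6H5NH3+] = 0.004328/0.05673 = 0.07628 M.
Ka(C6H5NH3+) = Kw/Kb = 1.0e-14 / 4.3 x 10^-10 = 2.33e-5.
[H^+] = sqrt(Ka x [C6H5NH3+]) = sqrt(2.33e-5 x 0.07628) = 0.00133 M.
pH = -log(0.00133) = 2.88.

2.88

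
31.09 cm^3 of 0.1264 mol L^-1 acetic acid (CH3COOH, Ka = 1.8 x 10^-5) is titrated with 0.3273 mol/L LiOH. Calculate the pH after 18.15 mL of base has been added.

n(acid) = 0.1264 x 0.03109 = 0.003930 mol; n(LiOH) added = 0.3273 x 0.01815 = 0.005940 mol.
Base is in excess by 0.005940 - 0.003930 = 0.002011 mol in a total volume of 0.04924 L.
[OH^-] = 0.002011/0.04924 = 0.04084 M, so pOH = 1.39 and pH = 14.00 - 1.39 = 12.61.

12.61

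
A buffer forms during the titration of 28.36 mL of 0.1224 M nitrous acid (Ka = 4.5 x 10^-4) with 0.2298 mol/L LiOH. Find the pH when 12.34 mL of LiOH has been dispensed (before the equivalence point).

4.00

Initial n(HNO2) = 0.1224 x 0.02836 = 0.003471 mol.
n(LiOH) added = 0.2298 x 0.01234 = 0.002836 mol, converting that many moles of HNO2 to NO2-.
Remaining n(HNO2) = 0.0006355 mol; n(NO2-) = 0.002836 mol.
By Henderson-Hasselbalch, pH = pKa + log([A^-]/[HA]) = 3.35 + log(0.002836/0.0006355) = 3.35 + (+0.65) = 4.00.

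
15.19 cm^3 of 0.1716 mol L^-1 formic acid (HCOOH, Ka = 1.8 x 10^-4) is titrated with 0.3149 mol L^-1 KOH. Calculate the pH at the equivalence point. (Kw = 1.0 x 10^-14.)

8.40

n(HCOOH) = 0.1716 x 0.01519 = 0.002607 mol; V(KOH) at equivalence = 0.002607/0.3149 = 0.008278 L.
At equivalence all the acid is converted to HCOO-; total volume = 0.01519 + 0.008278 = 0.02347 L, so [HCOO-] = 0.002607/0.02347 = 0.1111 M.
Kb = Kw/Ka = 1.0e-14 / 1.8 x 10^-4 = 5.56e-11.
[OH^-] = sqrt(Kb x [HCOO-]) = sqrt(5.56e-11 x 0.1111) = 2.48e-6 M.
pOH = 5.60, so pH = 14.00 - 5.60 = 8.40.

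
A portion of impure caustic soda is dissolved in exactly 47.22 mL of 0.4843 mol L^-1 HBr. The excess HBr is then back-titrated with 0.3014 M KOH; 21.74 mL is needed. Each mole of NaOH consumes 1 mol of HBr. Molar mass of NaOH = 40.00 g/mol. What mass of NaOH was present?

0.653 g

Total n(HBr) added = 0.4843 x 0.04722 = 0.02287 mol.
n(KOH) used = 0.3014 x 0.02174 = 0.006552 mol, which equals the excess n(HBr).
So n(HBr) consumed by the sample = 0.02287 - 0.006552 = 0.01632 mol.
n(NaOH) = 0.01632 / 1 = 0.01632 mol.
mass = 0.01632 mol x 40.00 g/mol = 0.653 g.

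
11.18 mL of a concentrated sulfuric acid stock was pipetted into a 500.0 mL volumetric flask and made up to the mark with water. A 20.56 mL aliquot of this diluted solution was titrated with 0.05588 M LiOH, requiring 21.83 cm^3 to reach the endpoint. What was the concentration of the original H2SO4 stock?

n(LiOH) = 0.05588 x 0.02183 = 0.001220 mol.
n(H2SO4) in the aliquot = 0.001220 x 1/2 = 0.0006099 mol.
[diluted H2SO4] = 0.0006099 / 0.02056 = 0.02967 M.
Dilution factor = 500.0/11.18 = 44.72, so [stock] = 0.02967 x 44.72 = 1.33 M.

1.33 M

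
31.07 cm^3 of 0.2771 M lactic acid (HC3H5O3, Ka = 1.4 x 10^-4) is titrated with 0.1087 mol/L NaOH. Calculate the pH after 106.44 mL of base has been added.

12.33

n(acid) = 0.2771 x 0.03107 = 0.008609 mol; n(NaOH) added = 0.1087 x 0.1064 = 0.01157 mol.
Base is in excess by 0.01157 - 0.008609 = 0.002961 mol in a total volume of 0.1375 L.
[OH^-] = 0.002961/0.1375 = 0.02153 M, so pOH = 1.67 and pH = 14.00 - 1.67 = 12.33.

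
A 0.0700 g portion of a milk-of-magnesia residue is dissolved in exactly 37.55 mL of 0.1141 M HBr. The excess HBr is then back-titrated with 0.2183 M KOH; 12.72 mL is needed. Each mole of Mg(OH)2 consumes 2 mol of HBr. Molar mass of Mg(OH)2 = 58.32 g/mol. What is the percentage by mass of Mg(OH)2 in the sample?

62.8%

Total n(HBr) added = 0.1141 x 0.03755 = 0.004284 mol.
n(KOH) used = 0.2183 x 0.01272 = 0.002777 mol, which equals the excess n(HBr).
So n(HBr) consumed by the sample = 0.004284 - 0.002777 = 0.001508 mol.
n(Mg(OH)2) = 0.001508 / 2 = 0.0007538 mol.
mass Mg(OH)2 = 0.0007538 x 58.32 = 0.04396 g, so %Mg(OH)2 = 0.04396/0.0700 x 100 = 62.8%.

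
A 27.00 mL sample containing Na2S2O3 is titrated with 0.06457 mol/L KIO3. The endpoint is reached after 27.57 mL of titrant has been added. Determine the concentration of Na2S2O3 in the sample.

0.396 M

n(KIO3) = 0.06457 x 0.02757 = 0.001780 mol.
From the balanced equation, 1 mol KIO3 reacts with 6 mol Na2S2O3, so n(Na2S2O3) = 0.001780 x 6/1 = 0.01068 mol.
[Na2S2O3] = 0.01068 / 0.02700 L = 0.396 M.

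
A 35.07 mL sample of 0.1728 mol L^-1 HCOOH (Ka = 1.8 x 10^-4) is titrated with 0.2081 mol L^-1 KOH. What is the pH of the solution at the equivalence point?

n(HCOOH) = 0.1728 x 0.03507 = 0.006060 mol; V(KOH) at equivalence = 0.006060/0.2081 = 0.02912 L.
At equivalence all the acid is converted to HCOO-; total volume = 0.03507 + 0.02912 = 0.06419 L, so [HCOO-] = 0.006060/0.06419 = 0.09441 M.
Kb = Kw/Ka = 1.0e-14 / 1.8 x 10^-4 = 5.56e-11.
[OH^-] = sqrt(Kb x [HCOO-]) = sqrt(5.56e-11 x 0.09441) = 2.29e-6 M.
pOH = 5.64, so pH = 14.00 - 5.64 = 8.36.

8.36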